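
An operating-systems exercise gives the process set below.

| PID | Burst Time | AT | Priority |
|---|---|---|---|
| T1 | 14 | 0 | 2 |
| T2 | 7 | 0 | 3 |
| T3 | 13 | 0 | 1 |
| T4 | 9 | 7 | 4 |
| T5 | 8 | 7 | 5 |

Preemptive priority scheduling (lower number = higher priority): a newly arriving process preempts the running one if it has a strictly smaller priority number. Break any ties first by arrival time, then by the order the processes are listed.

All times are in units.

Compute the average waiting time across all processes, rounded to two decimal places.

Schedule: | T3 0-13 | T1 13-27 | T2 27-34 | T4 34-43 | T5 43-51 |
Completion: T1=27  T2=34  T3=13  T4=43  T5=51
Turnaround (C−A): T1=27  T2=34  T3=13  T4=36  T5=44
Waiting times: T1=13, T2=27, T3=0, T4=27, T5=36
Average waiting = (13+27+0+27+36) / 5 = 103/5 = 20.60

20.60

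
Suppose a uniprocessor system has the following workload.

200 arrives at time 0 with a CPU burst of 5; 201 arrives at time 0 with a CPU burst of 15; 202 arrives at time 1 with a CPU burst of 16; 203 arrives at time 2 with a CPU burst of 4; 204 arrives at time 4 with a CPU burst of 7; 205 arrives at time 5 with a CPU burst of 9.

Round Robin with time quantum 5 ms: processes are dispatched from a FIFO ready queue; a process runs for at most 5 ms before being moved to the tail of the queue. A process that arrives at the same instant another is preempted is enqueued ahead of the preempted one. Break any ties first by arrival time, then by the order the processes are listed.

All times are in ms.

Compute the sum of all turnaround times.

Gantt: | 200 0-5 | 201 5-10 | 202 10-15 | 203 15-19 | 204 19-24 | 205 24-29 | 201 29-34 | 202 34-39 | 204 39-41 | 205 41-45 | 201 45-50 | 202 50-56 |
Completion: 200=5  201=50  202=56  203=19  204=41  205=45
Turnaround (C−A): 200=5  201=50  202=55  203=17  204=37  205=40
Turnaround = completion − arrival: 200=5, 201=50, 202=55, 203=17, 204=37, 205=40
Total turnaround = 5 + 50 + 55 + 17 + 37 + 40 = 204

204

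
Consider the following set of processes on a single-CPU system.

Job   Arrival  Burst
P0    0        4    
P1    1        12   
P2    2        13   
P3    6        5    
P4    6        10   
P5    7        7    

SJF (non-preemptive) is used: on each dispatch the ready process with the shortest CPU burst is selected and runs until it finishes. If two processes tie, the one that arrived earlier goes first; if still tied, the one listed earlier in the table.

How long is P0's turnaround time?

Gantt: | P0 0-4 | P1 4-16 | P3 16-21 | P5 21-28 | P4 28-38 | P2 38-51 |
Completion: P0=4  P1=16  P2=51  P3=21  P4=38  P5=28
Turnaround(P0) = completion − arrival = 4 − 0 = 4

4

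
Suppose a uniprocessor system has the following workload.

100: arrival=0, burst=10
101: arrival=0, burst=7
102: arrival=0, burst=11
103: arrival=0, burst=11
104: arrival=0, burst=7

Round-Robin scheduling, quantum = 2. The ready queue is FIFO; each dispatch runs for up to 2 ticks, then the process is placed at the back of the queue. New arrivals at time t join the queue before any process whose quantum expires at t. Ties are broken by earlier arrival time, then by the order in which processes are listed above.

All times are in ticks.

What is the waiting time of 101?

Timeline: | 100 0-2 | 101 2-4 | 102 4-6 | 103 6-8 | 104 8-10 | 100 10-12 | 101 12-14 | 102 14-16 | 103 16-18 | 104 18-20 | 100 20-22 | 101 22-24 | 102 24-26 | 103 26-28 | 104 28-30 | 100 30-32 | 101 32-33 | 102 33-35 | 103 35-37 | 104 37-38 | 100 38-40 | 102 40-42 | 103 42-44 | 102 44-45 | 103 45-46 |
Completion: 100=40  101=33  102=45  103=46  104=38
Turnaround (C−A): 100=40  101=33  102=45  103=46  104=38
Waiting(101) = turnaround − burst = 33 − 7 = 26

26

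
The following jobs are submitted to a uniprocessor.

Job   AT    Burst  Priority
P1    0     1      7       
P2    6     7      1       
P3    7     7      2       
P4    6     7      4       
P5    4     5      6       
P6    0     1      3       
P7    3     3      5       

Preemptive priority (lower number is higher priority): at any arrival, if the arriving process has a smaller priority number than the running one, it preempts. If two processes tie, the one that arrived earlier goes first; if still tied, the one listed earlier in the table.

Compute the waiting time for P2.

Timeline: | P6 0-1 | P1 1-2 | idle 2-3 | P7 3-6 | P2 6-13 | P3 13-20 | P4 20-27 | P5 27-32 |
Completion: P1=2  P2=13  P3=20  P4=27  P5=32  P6=1  P7=6
Waiting(P2) = turnaround − burst = 7 − 7 = 0

0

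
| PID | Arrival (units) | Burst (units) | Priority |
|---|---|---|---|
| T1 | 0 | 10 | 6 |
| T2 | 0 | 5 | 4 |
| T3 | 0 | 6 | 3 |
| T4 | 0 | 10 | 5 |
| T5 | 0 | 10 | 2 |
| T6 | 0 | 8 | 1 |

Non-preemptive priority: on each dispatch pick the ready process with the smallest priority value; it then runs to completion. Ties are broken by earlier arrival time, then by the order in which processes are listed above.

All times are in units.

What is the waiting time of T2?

Timeline: | T6 0-8 | T5 8-18 | T3 18-24 | T2 24-29 | T4 29-39 | T1 39-49 |
Completion: T1=49  T2=29  T3=24  T4=39  T5=18  T6=8
Waiting(T2) = turnaround − burst = 29 − 5 = 24

24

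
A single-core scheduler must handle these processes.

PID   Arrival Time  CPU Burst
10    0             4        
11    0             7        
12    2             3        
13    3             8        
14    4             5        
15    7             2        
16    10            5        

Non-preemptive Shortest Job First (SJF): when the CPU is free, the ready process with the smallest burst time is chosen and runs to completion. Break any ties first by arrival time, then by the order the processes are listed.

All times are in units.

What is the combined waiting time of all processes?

53

Schedule: | 10 0-4 | 12 4-7 | 15 7-9 | 14 9-14 | 16 14-19 | 11 19-26 | 13 26-34 |
Completion: 10=4  11=26  12=7  13=34  14=14  15=9  16=19
Turnaround (C−A): 10=4  11=26  12=5  13=31  14=10  15=2  16=9
Waiting = turnaround − burst: 10=0, 11=19, 12=2, 13=23, 14=5, 15=0, 16=4
Total waiting = 0 + 19 + 2 + 23 + 5 + 0 + 4 = 53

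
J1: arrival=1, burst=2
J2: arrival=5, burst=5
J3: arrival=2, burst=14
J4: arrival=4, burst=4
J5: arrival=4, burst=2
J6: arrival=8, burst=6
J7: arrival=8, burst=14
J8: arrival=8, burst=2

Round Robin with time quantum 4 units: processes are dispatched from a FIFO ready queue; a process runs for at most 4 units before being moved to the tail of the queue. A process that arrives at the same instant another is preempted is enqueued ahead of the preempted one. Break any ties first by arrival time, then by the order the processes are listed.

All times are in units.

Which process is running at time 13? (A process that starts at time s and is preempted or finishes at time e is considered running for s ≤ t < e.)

Schedule: | idle 0-1 | J1 1-3 | J3 3-7 | J4 7-11 | J5 11-13 | J2 13-17 | J3 17-21 | J6 21-25 | J7 25-29 | J8 29-31 | J2 31-32 | J3 32-36 | J6 36-38 | J7 38-42 | J3 42-44 | J7 44-50 |
Completion: J1=3  J2=32  J3=44  J4=11  J5=13  J6=38  J7=50  J8=31
Turnaround (C−A): J1=2  J2=27  J3=42  J4=7  J5=9  J6=30  J7=42  J8=23

J2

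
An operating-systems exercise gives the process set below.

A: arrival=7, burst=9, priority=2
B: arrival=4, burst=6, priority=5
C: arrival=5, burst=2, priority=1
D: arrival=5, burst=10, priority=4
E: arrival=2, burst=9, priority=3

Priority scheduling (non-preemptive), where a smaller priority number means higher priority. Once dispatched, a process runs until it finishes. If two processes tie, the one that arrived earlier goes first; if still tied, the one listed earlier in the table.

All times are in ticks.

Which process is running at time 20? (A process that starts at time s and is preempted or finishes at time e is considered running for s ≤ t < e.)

Schedule: | idle 0-2 | E 2-11 | C 11-13 | A 13-22 | D 22-32 | B 32-38 |
Completion: A=22  B=38  C=13  D=32  E=11

A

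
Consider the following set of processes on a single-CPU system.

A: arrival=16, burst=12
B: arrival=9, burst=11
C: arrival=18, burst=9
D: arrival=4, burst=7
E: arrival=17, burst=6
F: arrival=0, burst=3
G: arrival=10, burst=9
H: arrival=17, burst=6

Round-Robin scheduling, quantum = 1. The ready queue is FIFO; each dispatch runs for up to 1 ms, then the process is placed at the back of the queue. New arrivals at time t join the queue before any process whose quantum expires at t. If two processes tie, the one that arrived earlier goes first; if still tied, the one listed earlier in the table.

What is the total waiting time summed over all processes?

199

Timeline: | F 0-3 | idle 3-4 | D 4-9 | B 9-10 | D 10-11 | G 11-12 | B 12-13 | D 13-14 | G 14-15 | B 15-16 | G 16-17 | A 17-18 | B 18-19 | E 19-20 | H 20-21 | G 21-22 | C 22-23 | A 23-24 | B 24-25 | E 25-26 | H 26-27 | G 27-28 | C 28-29 | A 29-30 | B 30-31 | E 31-32 | H 32-33 | G 33-34 | C 34-35 | A 35-36 | B 36-37 | E 37-38 | H 38-39 | G 39-40 | C 40-41 | A 41-42 | B 42-43 | E 43-44 | H 44-45 | G 45-46 | C 46-47 | A 47-48 | B 48-49 | E 49-50 | H 50-51 | G 51-52 | C 52-53 | A 53-54 | B 54-55 | C 55-56 | A 56-57 | B 57-58 | C 58-59 | A 59-60 | C 60-61 | A 61-64 |
Completion: A=64  B=58  C=61  D=14  E=50  F=3  G=52  H=51
Turnaround (C−A): A=48  B=49  C=43  D=10  E=33  F=3  G=42  H=34
Waiting = turnaround − burst: A=36, B=38, C=34, D=3, E=27, F=0, G=33, H=28
Total waiting = 36 + 38 + 34 + 3 + 27 + 0 + 33 + 28 = 199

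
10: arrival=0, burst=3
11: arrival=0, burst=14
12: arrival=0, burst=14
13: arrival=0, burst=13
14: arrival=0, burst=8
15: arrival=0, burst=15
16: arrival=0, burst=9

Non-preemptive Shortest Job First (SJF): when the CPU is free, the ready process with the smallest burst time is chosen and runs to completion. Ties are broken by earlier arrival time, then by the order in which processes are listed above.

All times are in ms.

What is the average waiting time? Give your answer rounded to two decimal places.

25.00

Timeline: | 10 0-3 | 14 3-11 | 16 11-20 | 13 20-33 | 11 33-47 | 12 47-61 | 15 61-76 |
Completion: 10=3  11=47  12=61  13=33  14=11  15=76  16=20
Turnaround (C−A): 10=3  11=47  12=61  13=33  14=11  15=76  16=20
Waiting times: 10=0, 11=33, 12=47, 13=20, 14=3, 15=61, 16=11
Average waiting = (0+33+47+20+3+61+11) / 7 = 175/7 = 25.00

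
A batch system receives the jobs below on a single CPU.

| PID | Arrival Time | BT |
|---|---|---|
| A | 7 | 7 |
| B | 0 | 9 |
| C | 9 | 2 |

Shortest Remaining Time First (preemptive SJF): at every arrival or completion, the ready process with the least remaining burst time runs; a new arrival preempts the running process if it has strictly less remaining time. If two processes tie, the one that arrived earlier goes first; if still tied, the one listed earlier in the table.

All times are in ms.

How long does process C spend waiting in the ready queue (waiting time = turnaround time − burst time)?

Timeline: | B 0-9 | C 9-11 | A 11-18 |
Completion: A=18  B=9  C=11
Turnaround (C−A): A=11  B=9  C=2
Waiting(C) = turnaround − burst = 2 − 2 = 0

0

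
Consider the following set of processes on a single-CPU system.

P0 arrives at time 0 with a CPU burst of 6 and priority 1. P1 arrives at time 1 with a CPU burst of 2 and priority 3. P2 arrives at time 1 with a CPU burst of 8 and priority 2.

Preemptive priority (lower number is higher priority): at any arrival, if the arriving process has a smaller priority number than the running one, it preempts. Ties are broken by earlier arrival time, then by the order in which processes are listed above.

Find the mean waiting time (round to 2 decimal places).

Schedule: | P0 0-6 | P2 6-14 | P1 14-16 |
Completion: P0=6  P1=16  P2=14
Turnaround (C−A): P0=6  P1=15  P2=13
Waiting times: P0=0, P1=13, P2=5
Average waiting = (0+13+5) / 3 = 18/3 = 6.00

6.00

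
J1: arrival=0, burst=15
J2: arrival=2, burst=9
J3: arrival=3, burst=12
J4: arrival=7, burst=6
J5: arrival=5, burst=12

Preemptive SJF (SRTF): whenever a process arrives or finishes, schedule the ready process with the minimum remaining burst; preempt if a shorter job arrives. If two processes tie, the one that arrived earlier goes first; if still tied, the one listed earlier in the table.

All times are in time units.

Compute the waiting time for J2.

Gantt: | J1 0-2 | J2 2-11 | J4 11-17 | J3 17-29 | J5 29-41 | J1 41-54 |
Completion: J1=54  J2=11  J3=29  J4=17  J5=41
Waiting(J2) = turnaround − burst = 9 − 9 = 0

0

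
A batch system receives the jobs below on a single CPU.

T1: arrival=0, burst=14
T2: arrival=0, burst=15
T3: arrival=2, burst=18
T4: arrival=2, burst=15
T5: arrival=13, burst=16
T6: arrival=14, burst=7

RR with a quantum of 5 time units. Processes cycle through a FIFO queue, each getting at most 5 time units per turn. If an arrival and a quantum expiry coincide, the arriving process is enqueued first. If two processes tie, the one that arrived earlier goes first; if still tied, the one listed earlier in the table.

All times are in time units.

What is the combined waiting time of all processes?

Schedule: | T1 0-5 | T2 5-10 | T3 10-15 | T4 15-20 | T1 20-25 | T2 25-30 | T5 30-35 | T6 35-40 | T3 40-45 | T4 45-50 | T1 50-54 | T2 54-59 | T5 59-64 | T6 64-66 | T3 66-71 | T4 71-76 | T5 76-81 | T3 81-84 | T5 84-85 |
Completion: T1=54  T2=59  T3=84  T4=76  T5=85  T6=66
Turnaround (C−A): T1=54  T2=59  T3=82  T4=74  T5=72  T6=52
Waiting = turnaround − burst: T1=40, T2=44, T3=64, T4=59, T5=56, T6=45
Total waiting = 40 + 44 + 64 + 59 + 56 + 45 = 308

308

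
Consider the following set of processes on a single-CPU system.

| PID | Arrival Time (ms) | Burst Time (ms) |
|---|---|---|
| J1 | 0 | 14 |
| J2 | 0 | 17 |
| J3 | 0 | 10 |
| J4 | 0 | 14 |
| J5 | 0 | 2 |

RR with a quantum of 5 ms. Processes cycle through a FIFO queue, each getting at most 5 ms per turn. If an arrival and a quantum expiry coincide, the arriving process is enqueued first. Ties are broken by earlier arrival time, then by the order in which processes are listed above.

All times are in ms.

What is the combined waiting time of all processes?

Timeline: | J1 0-5 | J2 5-10 | J3 10-15 | J4 15-20 | J5 20-22 | J1 22-27 | J2 27-32 | J3 32-37 | J4 37-42 | J1 42-46 | J2 46-51 | J4 51-55 | J2 55-57 |
Completion: J1=46  J2=57  J3=37  J4=55  J5=22
Waiting = turnaround − burst: J1=32, J2=40, J3=27, J4=41, J5=20
Total waiting = 32 + 40 + 27 + 41 + 20 = 160

160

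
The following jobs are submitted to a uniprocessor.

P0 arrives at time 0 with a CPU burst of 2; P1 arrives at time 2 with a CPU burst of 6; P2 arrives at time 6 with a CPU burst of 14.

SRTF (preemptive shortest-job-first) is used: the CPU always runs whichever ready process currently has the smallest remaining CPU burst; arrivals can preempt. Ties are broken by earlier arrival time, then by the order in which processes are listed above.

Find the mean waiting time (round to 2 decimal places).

0.67

Schedule: | P0 0-2 | P1 2-8 | P2 8-22 |
Completion: P0=2  P1=8  P2=22
Turnaround (C−A): P0=2  P1=6  P2=16
Waiting times: P0=0, P1=0, P2=2
Average waiting = (0+0+2) / 3 = 2/3 = 0.67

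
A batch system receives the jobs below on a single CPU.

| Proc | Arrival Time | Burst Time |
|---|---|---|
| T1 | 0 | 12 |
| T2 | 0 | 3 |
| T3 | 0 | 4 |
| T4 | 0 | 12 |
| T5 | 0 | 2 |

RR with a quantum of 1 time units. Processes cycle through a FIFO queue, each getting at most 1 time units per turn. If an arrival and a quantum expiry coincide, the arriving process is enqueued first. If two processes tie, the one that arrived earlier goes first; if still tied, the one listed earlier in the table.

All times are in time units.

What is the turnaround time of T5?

10

Gantt: | T1 0-1 | T2 1-2 | T3 2-3 | T4 3-4 | T5 4-5 | T1 5-6 | T2 6-7 | T3 7-8 | T4 8-9 | T5 9-10 | T1 10-11 | T2 11-12 | T3 12-13 | T4 13-14 | T1 14-15 | T3 15-16 | T4 16-17 | T1 17-18 | T4 18-19 | T1 19-20 | T4 20-21 | T1 21-22 | T4 22-23 | T1 23-24 | T4 24-25 | T1 25-26 | T4 26-27 | T1 27-28 | T4 28-29 | T1 29-30 | T4 30-31 | T1 31-32 | T4 32-33 |
Completion: T1=32  T2=12  T3=16  T4=33  T5=10
Turnaround (C−A): T1=32  T2=12  T3=16  T4=33  T5=10
Turnaround(T5) = completion − arrival = 10 − 0 = 10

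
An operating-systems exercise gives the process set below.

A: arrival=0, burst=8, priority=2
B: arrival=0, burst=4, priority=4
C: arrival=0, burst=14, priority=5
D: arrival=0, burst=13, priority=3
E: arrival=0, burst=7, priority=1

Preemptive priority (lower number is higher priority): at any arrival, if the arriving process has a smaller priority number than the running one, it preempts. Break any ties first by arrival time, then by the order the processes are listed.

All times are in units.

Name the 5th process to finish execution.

Timeline: | E 0-7 | A 7-15 | D 15-28 | B 28-32 | C 32-46 |
Completion: A=15  B=32  C=46  D=28  E=7
Turnaround (C−A): A=15  B=32  C=46  D=28  E=7
Finish order: E → A → D → B → C

C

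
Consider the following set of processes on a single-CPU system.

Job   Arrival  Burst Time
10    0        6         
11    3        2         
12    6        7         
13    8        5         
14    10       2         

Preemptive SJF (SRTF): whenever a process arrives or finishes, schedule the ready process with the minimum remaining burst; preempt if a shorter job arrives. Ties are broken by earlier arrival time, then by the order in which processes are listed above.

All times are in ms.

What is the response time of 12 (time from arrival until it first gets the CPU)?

9

Gantt: | 10 0-3 | 11 3-5 | 10 5-8 | 13 8-10 | 14 10-12 | 13 12-15 | 12 15-22 |
Completion: 10=8  11=5  12=22  13=15  14=12
Turnaround (C−A): 10=8  11=2  12=16  13=7  14=2
Response(12) = first start − arrival = 15 − 6 = 9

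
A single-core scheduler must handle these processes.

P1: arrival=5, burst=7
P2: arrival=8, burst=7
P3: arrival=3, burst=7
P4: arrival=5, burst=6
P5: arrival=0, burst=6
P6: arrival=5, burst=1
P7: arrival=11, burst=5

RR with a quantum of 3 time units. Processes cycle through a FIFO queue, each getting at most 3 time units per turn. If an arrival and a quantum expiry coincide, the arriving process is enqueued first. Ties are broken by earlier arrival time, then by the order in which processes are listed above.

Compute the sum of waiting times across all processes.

126

Gantt: | P5 0-3 | P3 3-6 | P5 6-9 | P1 9-12 | P4 12-15 | P6 15-16 | P3 16-19 | P2 19-22 | P7 22-25 | P1 25-28 | P4 28-31 | P3 31-32 | P2 32-35 | P7 35-37 | P1 37-38 | P2 38-39 |
Completion: P1=38  P2=39  P3=32  P4=31  P5=9  P6=16  P7=37
Waiting = turnaround − burst: P1=26, P2=24, P3=22, P4=20, P5=3, P6=10, P7=21
Total waiting = 26 + 24 + 22 + 20 + 3 + 10 + 21 = 126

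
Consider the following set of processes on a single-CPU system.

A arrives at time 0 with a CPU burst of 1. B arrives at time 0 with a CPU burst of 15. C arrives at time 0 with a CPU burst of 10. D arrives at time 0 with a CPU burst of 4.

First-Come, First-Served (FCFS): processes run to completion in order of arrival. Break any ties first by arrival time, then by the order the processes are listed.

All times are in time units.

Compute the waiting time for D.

26

Gantt: | A 0-1 | B 1-16 | C 16-26 | D 26-30 |
Completion: A=1  B=16  C=26  D=30
Waiting(D) = turnaround − burst = 30 − 4 = 26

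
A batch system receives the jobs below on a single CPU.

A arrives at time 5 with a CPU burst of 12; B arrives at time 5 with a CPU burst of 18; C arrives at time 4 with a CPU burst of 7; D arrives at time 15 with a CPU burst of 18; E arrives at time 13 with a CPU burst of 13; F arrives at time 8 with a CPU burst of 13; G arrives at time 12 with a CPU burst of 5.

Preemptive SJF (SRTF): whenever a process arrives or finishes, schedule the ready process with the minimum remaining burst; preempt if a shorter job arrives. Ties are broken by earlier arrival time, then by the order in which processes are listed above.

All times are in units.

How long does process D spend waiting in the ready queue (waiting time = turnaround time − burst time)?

57

Timeline: | idle 0-4 | C 4-11 | A 11-12 | G 12-17 | A 17-28 | F 28-41 | E 41-54 | B 54-72 | D 72-90 |
Completion: A=28  B=72  C=11  D=90  E=54  F=41  G=17
Turnaround (C−A): A=23  B=67  C=7  D=75  E=41  F=33  G=5
Waiting(D) = turnaround − burst = 75 − 18 = 57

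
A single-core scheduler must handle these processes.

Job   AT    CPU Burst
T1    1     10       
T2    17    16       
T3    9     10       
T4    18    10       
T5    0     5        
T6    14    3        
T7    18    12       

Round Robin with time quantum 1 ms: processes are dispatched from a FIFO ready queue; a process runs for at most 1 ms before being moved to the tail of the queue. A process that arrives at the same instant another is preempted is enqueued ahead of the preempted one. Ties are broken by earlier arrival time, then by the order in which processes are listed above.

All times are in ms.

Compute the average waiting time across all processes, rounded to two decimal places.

Schedule: | T5 0-1 | T1 1-2 | T5 2-3 | T1 3-4 | T5 4-5 | T1 5-6 | T5 6-7 | T1 7-8 | T5 8-9 | T1 9-10 | T3 10-11 | T1 11-12 | T3 12-13 | T1 13-14 | T3 14-15 | T6 15-16 | T1 16-17 | T3 17-18 | T6 18-19 | T2 19-20 | T1 20-21 | T4 21-22 | T7 22-23 | T3 23-24 | T6 24-25 | T2 25-26 | T1 26-27 | T4 27-28 | T7 28-29 | T3 29-30 | T2 30-31 | T4 31-32 | T7 32-33 | T3 33-34 | T2 34-35 | T4 35-36 | T7 36-37 | T3 37-38 | T2 38-39 | T4 39-40 | T7 40-41 | T3 41-42 | T2 42-43 | T4 43-44 | T7 44-45 | T3 45-46 | T2 46-47 | T4 47-48 | T7 48-49 | T2 49-50 | T4 50-51 | T7 51-52 | T2 52-53 | T4 53-54 | T7 54-55 | T2 55-56 | T4 56-57 | T7 57-58 | T2 58-59 | T7 59-60 | T2 60-61 | T7 61-62 | T2 62-66 |
Completion: T1=27  T2=66  T3=46  T4=57  T5=9  T6=25  T7=62
Turnaround (C−A): T1=26  T2=49  T3=37  T4=39  T5=9  T6=11  T7=44
Waiting times: T1=16, T2=33, T3=27, T4=29, T5=4, T6=8, T7=32
Average waiting = (16+33+27+29+4+8+32) / 7 = 149/7 = 21.29

21.29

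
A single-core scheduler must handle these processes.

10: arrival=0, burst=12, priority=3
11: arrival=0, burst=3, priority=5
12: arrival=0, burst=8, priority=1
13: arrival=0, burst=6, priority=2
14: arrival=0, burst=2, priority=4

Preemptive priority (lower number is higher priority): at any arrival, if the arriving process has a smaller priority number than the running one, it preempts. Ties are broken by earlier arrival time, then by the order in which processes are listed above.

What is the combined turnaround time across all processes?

107

Gantt: | 12 0-8 | 13 8-14 | 10 14-26 | 14 26-28 | 11 28-31 |
Completion: 10=26  11=31  12=8  13=14  14=28
Turnaround = completion − arrival: 10=26, 11=31, 12=8, 13=14, 14=28
Total turnaround = 26 + 31 + 8 + 14 + 28 = 107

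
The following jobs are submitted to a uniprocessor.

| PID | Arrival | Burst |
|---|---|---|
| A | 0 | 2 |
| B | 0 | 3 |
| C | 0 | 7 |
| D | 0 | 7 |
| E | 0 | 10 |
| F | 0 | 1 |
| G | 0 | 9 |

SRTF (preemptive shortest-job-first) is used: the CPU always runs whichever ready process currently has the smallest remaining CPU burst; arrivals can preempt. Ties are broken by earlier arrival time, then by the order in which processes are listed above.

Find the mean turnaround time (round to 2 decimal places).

15.86

Gantt: | F 0-1 | A 1-3 | B 3-6 | C 6-13 | D 13-20 | G 20-29 | E 29-39 |
Completion: A=3  B=6  C=13  D=20  E=39  F=1  G=29
Turnaround times: A=3, B=6, C=13, D=20, E=39, F=1, G=29
Average turnaround = (3+6+13+20+39+1+29) / 7 = 111/7 = 15.86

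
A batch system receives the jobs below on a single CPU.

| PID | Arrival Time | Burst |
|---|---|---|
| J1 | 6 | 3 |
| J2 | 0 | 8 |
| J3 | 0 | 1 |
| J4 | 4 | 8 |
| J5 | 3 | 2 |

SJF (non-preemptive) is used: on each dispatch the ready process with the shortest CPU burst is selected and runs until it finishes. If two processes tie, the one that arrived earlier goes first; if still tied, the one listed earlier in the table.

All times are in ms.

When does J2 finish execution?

Schedule: | J3 0-1 | J2 1-9 | J5 9-11 | J1 11-14 | J4 14-22 |
Completion: J1=14  J2=9  J3=1  J4=22  J5=11
Turnaround (C−A): J1=8  J2=9  J3=1  J4=18  J5=8

9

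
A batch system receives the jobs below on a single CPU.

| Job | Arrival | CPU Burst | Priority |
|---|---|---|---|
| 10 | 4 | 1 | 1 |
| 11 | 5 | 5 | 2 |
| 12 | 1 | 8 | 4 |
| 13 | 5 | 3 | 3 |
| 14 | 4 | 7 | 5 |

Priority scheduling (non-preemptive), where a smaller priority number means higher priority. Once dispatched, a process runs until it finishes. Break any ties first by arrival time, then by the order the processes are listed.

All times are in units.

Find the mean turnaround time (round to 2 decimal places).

Gantt: | idle 0-1 | 12 1-9 | 10 9-10 | 11 10-15 | 13 15-18 | 14 18-25 |
Completion: 10=10  11=15  12=9  13=18  14=25
Turnaround (C−A): 10=6  11=10  12=8  13=13  14=21
Turnaround times: 10=6, 11=10, 12=8, 13=13, 14=21
Average turnaround = (6+10+8+13+21) / 5 = 58/5 = 11.60

11.60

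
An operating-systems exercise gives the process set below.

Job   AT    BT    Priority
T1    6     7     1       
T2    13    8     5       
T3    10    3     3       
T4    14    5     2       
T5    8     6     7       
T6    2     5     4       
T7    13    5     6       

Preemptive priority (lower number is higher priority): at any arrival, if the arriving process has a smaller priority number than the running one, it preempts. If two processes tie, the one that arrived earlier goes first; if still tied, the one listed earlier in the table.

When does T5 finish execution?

Schedule: | idle 0-2 | T6 2-6 | T1 6-13 | T3 13-14 | T4 14-19 | T3 19-21 | T6 21-22 | T2 22-30 | T7 30-35 | T5 35-41 |
Completion: T1=13  T2=30  T3=21  T4=19  T5=41  T6=22  T7=35
Turnaround (C−A): T1=7  T2=17  T3=11  T4=5  T5=33  T6=20  T7=22

41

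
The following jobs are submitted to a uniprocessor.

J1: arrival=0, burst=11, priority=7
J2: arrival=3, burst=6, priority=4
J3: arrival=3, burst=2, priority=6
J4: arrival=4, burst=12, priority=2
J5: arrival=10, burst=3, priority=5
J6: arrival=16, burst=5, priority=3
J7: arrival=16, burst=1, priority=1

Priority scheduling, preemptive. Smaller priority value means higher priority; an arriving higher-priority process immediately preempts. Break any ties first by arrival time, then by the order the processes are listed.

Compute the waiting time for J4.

0

Schedule: | J1 0-3 | J2 3-4 | J4 4-16 | J7 16-17 | J6 17-22 | J2 22-27 | J5 27-30 | J3 30-32 | J1 32-40 |
Completion: J1=40  J2=27  J3=32  J4=16  J5=30  J6=22  J7=17
Waiting(J4) = turnaround − burst = 12 − 12 = 0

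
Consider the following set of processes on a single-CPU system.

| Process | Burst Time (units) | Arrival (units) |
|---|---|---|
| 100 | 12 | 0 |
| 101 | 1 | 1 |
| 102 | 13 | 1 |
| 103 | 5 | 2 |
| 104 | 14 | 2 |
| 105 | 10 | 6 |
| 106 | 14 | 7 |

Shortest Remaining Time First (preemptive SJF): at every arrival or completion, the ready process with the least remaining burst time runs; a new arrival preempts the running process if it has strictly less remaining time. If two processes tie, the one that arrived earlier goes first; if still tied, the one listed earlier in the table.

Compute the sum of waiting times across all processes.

131

Gantt: | 100 0-1 | 101 1-2 | 103 2-7 | 105 7-17 | 100 17-28 | 102 28-41 | 104 41-55 | 106 55-69 |
Completion: 100=28  101=2  102=41  103=7  104=55  105=17  106=69
Waiting = turnaround − burst: 100=16, 101=0, 102=27, 103=0, 104=39, 105=1, 106=48
Total waiting = 16 + 0 + 27 + 0 + 39 + 1 + 48 = 131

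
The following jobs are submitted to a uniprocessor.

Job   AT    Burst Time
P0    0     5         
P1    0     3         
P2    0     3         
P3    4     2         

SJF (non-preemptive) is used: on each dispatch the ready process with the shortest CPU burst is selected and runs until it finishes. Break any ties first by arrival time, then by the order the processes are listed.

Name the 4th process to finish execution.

Gantt: | P1 0-3 | P2 3-6 | P3 6-8 | P0 8-13 |
Completion: P0=13  P1=3  P2=6  P3=8
Finish order: P1 → P2 → P3 → P0

P0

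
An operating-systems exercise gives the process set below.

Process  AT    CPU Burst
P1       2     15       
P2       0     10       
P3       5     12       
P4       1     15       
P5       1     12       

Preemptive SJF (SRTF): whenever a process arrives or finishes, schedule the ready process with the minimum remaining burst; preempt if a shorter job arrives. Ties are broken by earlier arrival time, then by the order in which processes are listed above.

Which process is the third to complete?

P3

Timeline: | P2 0-10 | P5 10-22 | P3 22-34 | P4 34-49 | P1 49-64 |
Completion: P1=64  P2=10  P3=34  P4=49  P5=22
Finish order: P2 → P5 → P3 → P4 → P1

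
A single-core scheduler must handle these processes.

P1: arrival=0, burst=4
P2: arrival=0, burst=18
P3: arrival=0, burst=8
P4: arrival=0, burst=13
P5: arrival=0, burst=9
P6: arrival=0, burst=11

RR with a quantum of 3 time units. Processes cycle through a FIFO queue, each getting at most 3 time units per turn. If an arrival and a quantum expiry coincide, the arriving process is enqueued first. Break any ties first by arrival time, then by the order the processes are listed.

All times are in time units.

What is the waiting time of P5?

Timeline: | P1 0-3 | P2 3-6 | P3 6-9 | P4 9-12 | P5 12-15 | P6 15-18 | P1 18-19 | P2 19-22 | P3 22-25 | P4 25-28 | P5 28-31 | P6 31-34 | P2 34-37 | P3 37-39 | P4 39-42 | P5 42-45 | P6 45-48 | P2 48-51 | P4 51-54 | P6 54-56 | P2 56-59 | P4 59-60 | P2 60-63 |
Completion: P1=19  P2=63  P3=39  P4=60  P5=45  P6=56
Waiting(P5) = turnaround − burst = 45 − 9 = 36

36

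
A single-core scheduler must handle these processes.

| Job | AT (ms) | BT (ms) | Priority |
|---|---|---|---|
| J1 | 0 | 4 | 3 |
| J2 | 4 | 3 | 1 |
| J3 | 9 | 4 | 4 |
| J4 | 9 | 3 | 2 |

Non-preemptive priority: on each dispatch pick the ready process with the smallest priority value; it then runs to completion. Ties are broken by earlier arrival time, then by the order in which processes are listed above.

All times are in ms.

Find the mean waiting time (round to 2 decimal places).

Gantt: | J1 0-4 | J2 4-7 | idle 7-9 | J4 9-12 | J3 12-16 |
Completion: J1=4  J2=7  J3=16  J4=12
Waiting times: J1=0, J2=0, J3=3, J4=0
Average waiting = (0+0+3+0) / 4 = 3/4 = 0.75

0.75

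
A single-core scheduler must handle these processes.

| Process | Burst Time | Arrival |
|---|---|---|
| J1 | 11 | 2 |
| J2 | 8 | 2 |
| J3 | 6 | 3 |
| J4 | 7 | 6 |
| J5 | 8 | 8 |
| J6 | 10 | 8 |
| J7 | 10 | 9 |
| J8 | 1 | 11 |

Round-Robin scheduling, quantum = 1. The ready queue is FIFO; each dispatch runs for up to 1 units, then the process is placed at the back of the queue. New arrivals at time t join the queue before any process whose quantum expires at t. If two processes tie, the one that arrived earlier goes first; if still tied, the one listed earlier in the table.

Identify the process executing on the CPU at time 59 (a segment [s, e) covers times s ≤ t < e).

Timeline: | idle 0-2 | J1 2-3 | J2 3-4 | J3 4-5 | J1 5-6 | J2 6-7 | J3 7-8 | J4 8-9 | J1 9-10 | J2 10-11 | J5 11-12 | J6 12-13 | J3 13-14 | J7 14-15 | J4 15-16 | J1 16-17 | J8 17-18 | J2 18-19 | J5 19-20 | J6 20-21 | J3 21-22 | J7 22-23 | J4 23-24 | J1 24-25 | J2 25-26 | J5 26-27 | J6 27-28 | J3 28-29 | J7 29-30 | J4 30-31 | J1 31-32 | J2 32-33 | J5 33-34 | J6 34-35 | J3 35-36 | J7 36-37 | J4 37-38 | J1 38-39 | J2 39-40 | J5 40-41 | J6 41-42 | J7 42-43 | J4 43-44 | J1 44-45 | J2 45-46 | J5 46-47 | J6 47-48 | J7 48-49 | J4 49-50 | J1 50-51 | J5 51-52 | J6 52-53 | J7 53-54 | J1 54-55 | J5 55-56 | J6 56-57 | J7 57-58 | J1 58-59 | J6 59-60 | J7 60-61 | J6 61-62 | J7 62-63 |
Completion: J1=59  J2=46  J3=36  J4=50  J5=56  J6=62  J7=63  J8=18

J6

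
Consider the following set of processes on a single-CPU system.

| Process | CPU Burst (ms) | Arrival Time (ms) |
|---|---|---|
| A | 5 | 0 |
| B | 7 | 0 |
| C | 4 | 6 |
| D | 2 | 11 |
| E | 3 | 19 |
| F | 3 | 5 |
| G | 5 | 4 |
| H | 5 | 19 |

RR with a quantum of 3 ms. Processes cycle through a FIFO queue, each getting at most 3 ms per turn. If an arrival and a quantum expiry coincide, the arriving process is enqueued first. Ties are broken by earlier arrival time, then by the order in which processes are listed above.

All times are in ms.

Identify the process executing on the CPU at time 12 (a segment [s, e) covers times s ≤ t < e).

Schedule: | A 0-3 | B 3-6 | A 6-8 | G 8-11 | F 11-14 | C 14-17 | B 17-20 | D 20-22 | G 22-24 | C 24-25 | E 25-28 | H 28-31 | B 31-32 | H 32-34 |
Completion: A=8  B=32  C=25  D=22  E=28  F=14  G=24  H=34
Turnaround (C−A): A=8  B=32  C=19  D=11  E=9  F=9  G=20  H=15

F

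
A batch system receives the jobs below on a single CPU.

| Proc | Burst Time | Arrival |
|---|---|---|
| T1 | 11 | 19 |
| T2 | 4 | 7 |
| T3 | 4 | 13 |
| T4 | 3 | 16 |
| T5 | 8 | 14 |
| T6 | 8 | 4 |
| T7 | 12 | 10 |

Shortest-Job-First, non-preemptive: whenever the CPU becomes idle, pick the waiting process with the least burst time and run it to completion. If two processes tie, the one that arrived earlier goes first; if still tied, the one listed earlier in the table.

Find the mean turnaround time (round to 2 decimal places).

Gantt: | idle 0-4 | T6 4-12 | T2 12-16 | T4 16-19 | T3 19-23 | T5 23-31 | T1 31-42 | T7 42-54 |
Completion: T1=42  T2=16  T3=23  T4=19  T5=31  T6=12  T7=54
Turnaround (C−A): T1=23  T2=9  T3=10  T4=3  T5=17  T6=8  T7=44
Turnaround times: T1=23, T2=9, T3=10, T4=3, T5=17, T6=8, T7=44
Average turnaround = (23+9+10+3+17+8+44) / 7 = 114/7 = 16.29

16.29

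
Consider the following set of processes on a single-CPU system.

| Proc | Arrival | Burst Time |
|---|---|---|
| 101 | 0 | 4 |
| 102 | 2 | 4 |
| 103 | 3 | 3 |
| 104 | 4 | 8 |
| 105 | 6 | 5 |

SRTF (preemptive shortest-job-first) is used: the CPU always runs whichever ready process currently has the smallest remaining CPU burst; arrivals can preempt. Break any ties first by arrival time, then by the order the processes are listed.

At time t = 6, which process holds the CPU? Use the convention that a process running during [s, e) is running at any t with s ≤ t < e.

103

Timeline: | 101 0-4 | 103 4-7 | 102 7-11 | 105 11-16 | 104 16-24 |
Completion: 101=4  102=11  103=7  104=24  105=16
Turnaround (C−A): 101=4  102=9  103=4  104=20  105=10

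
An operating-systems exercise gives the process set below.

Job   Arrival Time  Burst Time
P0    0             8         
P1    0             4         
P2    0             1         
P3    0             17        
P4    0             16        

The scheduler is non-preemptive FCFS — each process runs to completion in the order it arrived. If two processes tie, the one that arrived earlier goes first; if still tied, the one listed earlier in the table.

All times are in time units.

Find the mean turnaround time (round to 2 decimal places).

Gantt: | P0 0-8 | P1 8-12 | P2 12-13 | P3 13-30 | P4 30-46 |
Completion: P0=8  P1=12  P2=13  P3=30  P4=46
Turnaround (C−A): P0=8  P1=12  P2=13  P3=30  P4=46
Turnaround times: P0=8, P1=12, P2=13, P3=30, P4=46
Average turnaround = (8+12+13+30+46) / 5 = 109/5 = 21.80

21.80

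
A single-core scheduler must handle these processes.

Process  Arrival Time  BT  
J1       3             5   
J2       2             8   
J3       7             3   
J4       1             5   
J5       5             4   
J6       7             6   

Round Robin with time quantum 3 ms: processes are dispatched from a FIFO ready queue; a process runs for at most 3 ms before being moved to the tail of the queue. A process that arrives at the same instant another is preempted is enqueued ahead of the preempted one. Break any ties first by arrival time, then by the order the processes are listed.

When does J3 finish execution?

18

Schedule: | idle 0-1 | J4 1-4 | J2 4-7 | J1 7-10 | J4 10-12 | J5 12-15 | J3 15-18 | J6 18-21 | J2 21-24 | J1 24-26 | J5 26-27 | J6 27-30 | J2 30-32 |
Completion: J1=26  J2=32  J3=18  J4=12  J5=27  J6=30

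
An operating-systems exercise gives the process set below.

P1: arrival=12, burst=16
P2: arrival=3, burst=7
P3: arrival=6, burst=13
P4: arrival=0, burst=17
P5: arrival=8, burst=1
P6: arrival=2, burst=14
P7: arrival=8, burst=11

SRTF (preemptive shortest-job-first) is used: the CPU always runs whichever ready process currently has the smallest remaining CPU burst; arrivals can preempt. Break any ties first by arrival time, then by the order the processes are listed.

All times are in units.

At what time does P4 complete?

63

Timeline: | P4 0-2 | P6 2-3 | P2 3-8 | P5 8-9 | P2 9-11 | P7 11-22 | P6 22-35 | P3 35-48 | P4 48-63 | P1 63-79 |
Completion: P1=79  P2=11  P3=48  P4=63  P5=9  P6=35  P7=22
Turnaround (C−A): P1=67  P2=8  P3=42  P4=63  P5=1  P6=33  P7=14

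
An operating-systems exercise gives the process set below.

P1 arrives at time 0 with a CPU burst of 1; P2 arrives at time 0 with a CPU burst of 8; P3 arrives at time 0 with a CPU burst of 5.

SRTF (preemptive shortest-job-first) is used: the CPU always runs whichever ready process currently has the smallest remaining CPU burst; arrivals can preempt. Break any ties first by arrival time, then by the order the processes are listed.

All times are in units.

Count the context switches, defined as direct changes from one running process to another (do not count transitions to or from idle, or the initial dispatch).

Gantt: | P1 0-1 | P3 1-6 | P2 6-14 |
Completion: P1=1  P2=14  P3=6

2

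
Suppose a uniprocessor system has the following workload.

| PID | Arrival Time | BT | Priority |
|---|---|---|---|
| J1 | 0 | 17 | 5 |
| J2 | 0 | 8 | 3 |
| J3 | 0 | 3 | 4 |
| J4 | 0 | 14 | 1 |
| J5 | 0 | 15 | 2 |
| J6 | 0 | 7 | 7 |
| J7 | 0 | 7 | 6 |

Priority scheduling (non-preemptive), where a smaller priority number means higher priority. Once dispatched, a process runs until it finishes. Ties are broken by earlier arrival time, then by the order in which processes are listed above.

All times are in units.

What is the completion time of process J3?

40

Schedule: | J4 0-14 | J5 14-29 | J2 29-37 | J3 37-40 | J1 40-57 | J7 57-64 | J6 64-71 |
Completion: J1=57  J2=37  J3=40  J4=14  J5=29  J6=71  J7=64
Turnaround (C−A): J1=57  J2=37  J3=40  J4=14  J5=29  J6=71  J7=64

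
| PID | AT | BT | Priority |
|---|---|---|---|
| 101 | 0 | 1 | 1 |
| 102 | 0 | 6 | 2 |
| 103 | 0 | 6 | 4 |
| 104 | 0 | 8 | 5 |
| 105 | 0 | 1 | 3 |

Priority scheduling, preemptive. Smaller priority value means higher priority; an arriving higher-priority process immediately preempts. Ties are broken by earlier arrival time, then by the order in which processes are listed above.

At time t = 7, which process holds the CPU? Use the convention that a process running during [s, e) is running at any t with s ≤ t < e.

105

Timeline: | 101 0-1 | 102 1-7 | 105 7-8 | 103 8-14 | 104 14-22 |
Completion: 101=1  102=7  103=14  104=22  105=8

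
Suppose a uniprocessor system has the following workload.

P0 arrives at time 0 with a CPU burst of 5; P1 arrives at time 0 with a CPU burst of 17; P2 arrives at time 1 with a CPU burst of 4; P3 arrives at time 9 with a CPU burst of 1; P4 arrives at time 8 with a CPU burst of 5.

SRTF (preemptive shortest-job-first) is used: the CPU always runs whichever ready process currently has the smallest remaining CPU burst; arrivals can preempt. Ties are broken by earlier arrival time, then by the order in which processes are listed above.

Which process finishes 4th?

P4

Schedule: | P0 0-5 | P2 5-9 | P3 9-10 | P4 10-15 | P1 15-32 |
Completion: P0=5  P1=32  P2=9  P3=10  P4=15
Turnaround (C−A): P0=5  P1=32  P2=8  P3=1  P4=7
Finish order: P0 → P2 → P3 → P4 → P1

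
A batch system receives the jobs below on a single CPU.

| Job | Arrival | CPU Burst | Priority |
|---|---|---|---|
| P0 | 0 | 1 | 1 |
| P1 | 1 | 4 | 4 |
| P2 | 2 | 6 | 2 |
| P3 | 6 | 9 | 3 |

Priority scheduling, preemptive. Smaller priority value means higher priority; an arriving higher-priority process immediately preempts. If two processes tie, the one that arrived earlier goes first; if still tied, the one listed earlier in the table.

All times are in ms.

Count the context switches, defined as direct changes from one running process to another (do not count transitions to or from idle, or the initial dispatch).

4

Timeline: | P0 0-1 | P1 1-2 | P2 2-8 | P3 8-17 | P1 17-20 |
Completion: P0=1  P1=20  P2=8  P3=17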